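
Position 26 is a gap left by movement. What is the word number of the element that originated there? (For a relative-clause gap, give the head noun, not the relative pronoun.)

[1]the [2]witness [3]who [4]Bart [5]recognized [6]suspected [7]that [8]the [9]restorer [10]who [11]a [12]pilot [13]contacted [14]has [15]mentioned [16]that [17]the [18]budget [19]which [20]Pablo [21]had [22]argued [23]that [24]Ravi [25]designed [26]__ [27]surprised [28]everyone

The gap at 26 is the object of "designed", inside a relative clause.
The relative pronoun is "which" (word 19); it is bound by the head noun immediately before it.
Its filler is the head noun "budget", at word 18.

18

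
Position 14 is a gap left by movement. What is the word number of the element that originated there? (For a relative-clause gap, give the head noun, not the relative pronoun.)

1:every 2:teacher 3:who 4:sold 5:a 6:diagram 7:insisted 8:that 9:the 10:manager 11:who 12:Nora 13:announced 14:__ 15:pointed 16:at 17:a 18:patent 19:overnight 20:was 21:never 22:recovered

The gap at 14 is the subject of "pointed", inside a relative clause.
The relative pronoun is "who" (word 11); it is bound by the head noun immediately before it.
Its filler is the head noun "manager", at word 10.

10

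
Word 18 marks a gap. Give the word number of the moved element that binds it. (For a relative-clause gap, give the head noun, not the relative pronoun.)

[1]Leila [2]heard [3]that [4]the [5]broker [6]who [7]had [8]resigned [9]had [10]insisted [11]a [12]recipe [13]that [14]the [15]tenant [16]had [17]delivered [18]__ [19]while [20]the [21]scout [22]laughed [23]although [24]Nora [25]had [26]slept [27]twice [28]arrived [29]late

12

The gap at 18 is the object of "delivered", inside a relative clause.
The relative pronoun is "that" (word 13); it is bound by the head noun immediately before it.
Its filler is the head noun "recipe", at word 12.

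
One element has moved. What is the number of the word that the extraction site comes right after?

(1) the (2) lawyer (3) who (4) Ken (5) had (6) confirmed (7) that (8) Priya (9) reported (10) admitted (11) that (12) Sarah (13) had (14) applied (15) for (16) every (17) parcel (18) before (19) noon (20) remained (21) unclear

The displaced element is "the lawyer" (word 2).
It is linked across 2 clause boundaries (that → Ø).
It functions as the subject of "admitted", so the gap sits immediately after word 9 ("reported").
Base order: Ken had confirmed that Priya reported that the lawyer admitted that Sarah had applied for every parcel before noon.

9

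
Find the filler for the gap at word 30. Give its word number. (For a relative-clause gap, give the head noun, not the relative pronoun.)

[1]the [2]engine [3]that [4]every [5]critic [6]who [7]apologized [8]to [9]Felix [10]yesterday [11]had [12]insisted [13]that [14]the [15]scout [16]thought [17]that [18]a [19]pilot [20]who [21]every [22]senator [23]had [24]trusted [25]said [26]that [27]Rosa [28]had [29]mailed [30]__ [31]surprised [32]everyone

2

The gap at 30 is the object of "mailed", inside a relative clause.
The relative pronoun is "that" (word 3); it is bound by the head noun immediately before it.
Its filler is the head noun "engine", at word 2.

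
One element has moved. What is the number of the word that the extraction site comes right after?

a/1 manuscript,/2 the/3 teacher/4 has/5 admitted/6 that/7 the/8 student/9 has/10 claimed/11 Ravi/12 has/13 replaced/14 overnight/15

The displaced element is "a manuscript" (word 2).
It is linked across 2 clause boundaries (that → Ø).
It functions as the direct object of "replaced", so the gap sits immediately after word 14 ("replaced").
Base order: The teacher has admitted that the student has claimed Ravi has replaced a manuscript overnight.

14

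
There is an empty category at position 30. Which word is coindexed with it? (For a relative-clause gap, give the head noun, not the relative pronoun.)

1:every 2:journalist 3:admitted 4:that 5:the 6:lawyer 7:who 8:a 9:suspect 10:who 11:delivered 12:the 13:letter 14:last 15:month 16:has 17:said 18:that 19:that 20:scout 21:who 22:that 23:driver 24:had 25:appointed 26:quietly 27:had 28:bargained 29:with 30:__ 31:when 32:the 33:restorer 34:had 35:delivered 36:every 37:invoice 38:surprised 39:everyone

The gap at 30 is the prepositional object of "bargained", inside a relative clause.
The relative pronoun is "who" (word 7); it is bound by the head noun immediately before it.
Its filler is the head noun "lawyer", at word 6.

6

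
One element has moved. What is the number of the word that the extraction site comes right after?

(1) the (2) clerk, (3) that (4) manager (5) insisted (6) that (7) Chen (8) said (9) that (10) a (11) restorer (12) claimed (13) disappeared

The displaced element is "the clerk" (word 2).
It is linked across 3 clause boundaries (that → that → Ø).
It functions as the subject of "disappeared", so the gap sits immediately after word 12 ("claimed").
Base order: That manager insisted that Chen said that a restorer claimed that the clerk disappeared.

12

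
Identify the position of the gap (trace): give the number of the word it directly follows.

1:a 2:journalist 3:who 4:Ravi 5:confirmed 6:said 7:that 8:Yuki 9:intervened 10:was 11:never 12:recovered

5

The displaced element is "a journalist" (word 2).
It is linked across 1 clause boundary (Ø).
It functions as the subject of "said", so the gap sits immediately after word 5 ("confirmed").
Base order: Ravi confirmed a journalist said that Yuki intervened.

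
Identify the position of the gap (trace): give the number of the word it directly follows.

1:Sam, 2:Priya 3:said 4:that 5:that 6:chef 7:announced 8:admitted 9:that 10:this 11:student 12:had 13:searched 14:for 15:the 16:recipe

The displaced element is "Sam" (word 1).
It is linked across 2 clause boundaries (that → Ø).
It functions as the subject of "admitted", so the gap sits immediately after word 7 ("announced").
Base order: Priya said that that chef announced that Sam admitted that this student had searched for the recipe.

7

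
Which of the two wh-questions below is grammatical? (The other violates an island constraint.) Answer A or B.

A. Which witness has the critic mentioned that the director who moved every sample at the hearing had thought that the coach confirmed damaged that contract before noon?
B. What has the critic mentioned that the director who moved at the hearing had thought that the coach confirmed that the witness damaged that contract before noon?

A

In B, the wh-phrase is extracted from inside a complex-NP island (relative clause) (introduced by "who"), which blocks movement.
In A, the extraction path crosses only that-complement boundaries, which are transparent.
So A is grammatical.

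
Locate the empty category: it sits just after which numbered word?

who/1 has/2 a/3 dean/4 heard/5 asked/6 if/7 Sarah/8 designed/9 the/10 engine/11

The displaced element is "who" (word 1).
It is linked across 1 clause boundary (Ø).
It functions as the subject of "asked", so the gap sits immediately after word 5 ("heard").
Base order: A dean has heard that who asked if Sarah designed the engine.

5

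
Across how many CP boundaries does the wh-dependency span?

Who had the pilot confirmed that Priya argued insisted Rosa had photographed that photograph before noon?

2

"who" is extracted from the subject of "insisted".
Boundaries crossed, outermost first: [that], [Ø] — 2 in total.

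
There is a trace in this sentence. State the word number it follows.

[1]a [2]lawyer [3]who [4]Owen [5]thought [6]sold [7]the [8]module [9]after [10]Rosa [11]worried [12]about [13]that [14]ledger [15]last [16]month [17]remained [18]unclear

5

The displaced element is "a lawyer" (word 2).
It is linked across 1 clause boundary (Ø).
It functions as the subject of "sold", so the gap sits immediately after word 5 ("thought").
Base order: Owen thought that a lawyer sold the module after Rosa worried about that ledger last month.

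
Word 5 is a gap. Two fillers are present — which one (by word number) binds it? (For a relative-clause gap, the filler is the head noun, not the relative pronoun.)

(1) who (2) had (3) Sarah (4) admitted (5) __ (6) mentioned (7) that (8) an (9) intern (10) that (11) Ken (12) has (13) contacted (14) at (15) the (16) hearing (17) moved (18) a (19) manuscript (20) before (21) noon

The marked gap is the subject of "mentioned".
Its filler is the fronted wh-phrase "who", at word 1.
(The other dependency links word 9 to a gap after word 13.)

1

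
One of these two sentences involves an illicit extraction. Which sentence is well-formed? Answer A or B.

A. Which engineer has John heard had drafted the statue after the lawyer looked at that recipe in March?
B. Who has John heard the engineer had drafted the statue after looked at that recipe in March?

In B, the wh-phrase is extracted from inside an adjunct island (introduced by "after"), which blocks movement.
In A, the extraction path crosses only that-complement boundaries, which are transparent.
So A is grammatical.

A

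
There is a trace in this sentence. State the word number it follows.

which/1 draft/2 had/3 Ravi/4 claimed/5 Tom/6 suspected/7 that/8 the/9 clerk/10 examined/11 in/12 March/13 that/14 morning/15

The displaced element is "which draft" (word 2).
It is linked across 2 clause boundaries (Ø → that).
It functions as the direct object of "examined", so the gap sits immediately after word 11 ("examined").
Base order: Ravi had claimed Tom suspected that the clerk examined which draft in March that morning.

11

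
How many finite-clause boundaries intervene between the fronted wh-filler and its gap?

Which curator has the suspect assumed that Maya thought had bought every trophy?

"which curator" is extracted from the subject of "bought".
Boundaries crossed, outermost first: [that], [Ø] — 2 in total.

2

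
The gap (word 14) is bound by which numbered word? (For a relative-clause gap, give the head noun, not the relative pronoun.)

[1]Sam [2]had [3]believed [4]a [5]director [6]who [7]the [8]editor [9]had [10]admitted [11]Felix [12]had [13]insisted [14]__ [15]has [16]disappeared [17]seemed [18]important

5

The gap at 14 is the subject of "disappeared", inside a relative clause.
The relative pronoun is "who" (word 6); it is bound by the head noun immediately before it.
Its filler is the head noun "director", at word 5.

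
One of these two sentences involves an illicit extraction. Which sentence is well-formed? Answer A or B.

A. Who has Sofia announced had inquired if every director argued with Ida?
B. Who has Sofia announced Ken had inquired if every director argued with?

A

In B, the wh-phrase is extracted from inside a wh-island (introduced by "if"), which blocks movement.
In A, the extraction path crosses only that-complement boundaries, which are transparent.
So A is grammatical.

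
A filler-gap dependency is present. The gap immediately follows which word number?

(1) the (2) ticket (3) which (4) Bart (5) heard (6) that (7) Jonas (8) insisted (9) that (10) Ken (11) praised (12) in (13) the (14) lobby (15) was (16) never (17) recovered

The displaced element is "the ticket" (word 2).
It is linked across 2 clause boundaries (that → that).
It functions as the direct object of "praised", so the gap sits immediately after word 11 ("praised").
Base order: Bart heard that Jonas insisted that Ken praised the ticket in the lobby.

11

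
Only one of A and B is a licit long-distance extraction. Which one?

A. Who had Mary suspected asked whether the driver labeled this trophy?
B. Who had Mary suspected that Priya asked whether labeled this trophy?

A

In B, the wh-phrase is extracted from inside a wh-island (introduced by "whether"), which blocks movement.
In A, the extraction path crosses only that-complement boundaries, which are transparent.
So A is grammatical.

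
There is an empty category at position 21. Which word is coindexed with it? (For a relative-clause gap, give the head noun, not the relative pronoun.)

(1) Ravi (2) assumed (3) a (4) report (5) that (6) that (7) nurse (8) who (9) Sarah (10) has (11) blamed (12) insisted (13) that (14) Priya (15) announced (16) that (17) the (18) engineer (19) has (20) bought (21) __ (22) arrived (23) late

The gap at 21 is the object of "bought", inside a relative clause.
The relative pronoun is "that" (word 5); it is bound by the head noun immediately before it.
Its filler is the head noun "report", at word 4.

4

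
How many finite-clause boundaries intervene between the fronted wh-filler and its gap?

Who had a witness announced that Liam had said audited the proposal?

"who" is extracted from the subject of "audited".
Boundaries crossed, outermost first: [that], [Ø] — 2 in total.

2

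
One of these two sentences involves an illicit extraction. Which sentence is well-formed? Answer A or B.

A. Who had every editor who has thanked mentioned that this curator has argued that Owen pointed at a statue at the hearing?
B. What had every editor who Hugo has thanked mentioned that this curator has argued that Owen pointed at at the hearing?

B

In A, the wh-phrase is extracted from inside a complex-NP island (relative clause) (introduced by "who"), which blocks movement.
In B, the extraction path crosses only that-complement boundaries, which are transparent.
So B is grammatical.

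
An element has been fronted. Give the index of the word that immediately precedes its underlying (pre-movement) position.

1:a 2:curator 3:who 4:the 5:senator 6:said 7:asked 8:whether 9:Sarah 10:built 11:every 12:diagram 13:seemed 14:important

6

The displaced element is "a curator" (word 2).
It is linked across 1 clause boundary (Ø).
It functions as the subject of "asked", so the gap sits immediately after word 6 ("said").
Base order: The senator said that a curator asked whether Sarah built every diagram.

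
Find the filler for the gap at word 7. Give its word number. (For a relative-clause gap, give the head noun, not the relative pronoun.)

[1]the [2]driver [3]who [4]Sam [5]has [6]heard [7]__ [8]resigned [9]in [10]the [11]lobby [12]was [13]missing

The gap at 7 is the subject of "resigned", inside a relative clause.
The relative pronoun is "who" (word 3); it is bound by the head noun immediately before it.
Its filler is the head noun "driver", at word 2.

2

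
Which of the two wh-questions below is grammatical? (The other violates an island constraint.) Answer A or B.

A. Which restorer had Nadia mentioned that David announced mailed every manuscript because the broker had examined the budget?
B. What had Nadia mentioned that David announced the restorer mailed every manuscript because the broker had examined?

In B, the wh-phrase is extracted from inside an adjunct island (introduced by "because"), which blocks movement.
In A, the extraction path crosses only that-complement boundaries, which are transparent.
So A is grammatical.

A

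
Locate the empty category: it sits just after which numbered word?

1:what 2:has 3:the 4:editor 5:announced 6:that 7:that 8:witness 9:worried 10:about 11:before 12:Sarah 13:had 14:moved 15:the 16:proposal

The displaced element is "what" (word 1).
It is linked across 1 clause boundary (that).
It functions as the object of the preposition "about" of "worried", so the gap sits immediately after word 10 ("about").
Base order: The editor has announced that that witness worried about what before Sarah had moved the proposal.

10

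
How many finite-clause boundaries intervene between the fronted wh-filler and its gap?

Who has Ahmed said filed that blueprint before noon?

"who" is extracted from the subject of "filed".
Boundaries crossed, outermost first: [Ø] — 1 in total.

1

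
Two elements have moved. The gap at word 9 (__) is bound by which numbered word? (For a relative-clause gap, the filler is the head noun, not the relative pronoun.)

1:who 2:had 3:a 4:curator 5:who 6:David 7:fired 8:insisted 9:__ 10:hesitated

The marked gap is the subject of "hesitated".
Its filler is the fronted wh-phrase "who", at word 1.
(The other dependency links word 4 to a gap after word 7.)

1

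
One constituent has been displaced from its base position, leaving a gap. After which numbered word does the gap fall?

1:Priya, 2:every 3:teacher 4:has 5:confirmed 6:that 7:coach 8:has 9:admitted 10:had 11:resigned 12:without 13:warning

9

The displaced element is "Priya" (word 1).
It is linked across 2 clause boundaries (Ø → Ø).
It functions as the subject of "resigned", so the gap sits immediately after word 9 ("admitted").
Base order: Every teacher has confirmed that coach has admitted that Priya had resigned without warning.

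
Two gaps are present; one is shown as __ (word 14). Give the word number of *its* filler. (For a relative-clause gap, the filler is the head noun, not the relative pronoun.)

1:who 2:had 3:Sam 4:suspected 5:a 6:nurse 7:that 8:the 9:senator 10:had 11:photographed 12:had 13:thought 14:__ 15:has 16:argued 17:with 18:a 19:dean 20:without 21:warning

1

The marked gap is the subject of "argued".
Its filler is the fronted wh-phrase "who", at word 1.
(The other dependency links word 6 to a gap after word 11.)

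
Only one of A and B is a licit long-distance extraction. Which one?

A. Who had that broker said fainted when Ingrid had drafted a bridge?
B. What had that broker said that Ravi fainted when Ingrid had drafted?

In B, the wh-phrase is extracted from inside an adjunct island (introduced by "when"), which blocks movement.
In A, the extraction path crosses only that-complement boundaries, which are transparent.
So A is grammatical.

A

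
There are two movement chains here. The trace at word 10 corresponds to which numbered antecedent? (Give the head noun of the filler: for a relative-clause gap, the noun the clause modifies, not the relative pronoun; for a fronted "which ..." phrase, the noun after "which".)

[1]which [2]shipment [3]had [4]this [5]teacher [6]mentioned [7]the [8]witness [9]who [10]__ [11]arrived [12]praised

8

The marked gap is inside the relative clause, the subject of "arrived".
Its filler is the head noun "witness" (via "who"), at word 8.
(The other dependency links word 2 to a gap after word 12.)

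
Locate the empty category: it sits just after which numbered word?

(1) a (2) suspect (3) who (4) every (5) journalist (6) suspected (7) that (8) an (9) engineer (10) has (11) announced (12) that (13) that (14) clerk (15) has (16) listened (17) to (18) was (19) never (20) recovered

17

The displaced element is "a suspect" (word 2).
It is linked across 2 clause boundaries (that → that).
It functions as the object of the preposition "to" of "listened", so the gap sits immediately after word 17 ("to").
Base order: Every journalist suspected that an engineer has announced that that clerk has listened to a suspect.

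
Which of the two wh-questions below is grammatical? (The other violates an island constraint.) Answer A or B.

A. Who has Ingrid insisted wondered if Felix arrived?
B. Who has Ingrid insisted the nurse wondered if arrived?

In B, the wh-phrase is extracted from inside a wh-island (introduced by "if"), which blocks movement.
In A, the extraction path crosses only that-complement boundaries, which are transparent.
So A is grammatical.

A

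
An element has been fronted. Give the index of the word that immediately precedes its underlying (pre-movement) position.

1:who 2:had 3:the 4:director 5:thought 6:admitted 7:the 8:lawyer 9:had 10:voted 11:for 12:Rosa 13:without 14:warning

5

The displaced element is "who" (word 1).
It is linked across 1 clause boundary (Ø).
It functions as the subject of "admitted", so the gap sits immediately after word 5 ("thought").
Base order: The director had thought that who admitted the lawyer had voted for Rosa without warning.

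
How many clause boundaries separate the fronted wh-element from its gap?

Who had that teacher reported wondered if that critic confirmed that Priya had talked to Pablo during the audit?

1

"who" is extracted from the subject of "wondered".
Boundaries crossed, outermost first: [Ø] — 1 in total.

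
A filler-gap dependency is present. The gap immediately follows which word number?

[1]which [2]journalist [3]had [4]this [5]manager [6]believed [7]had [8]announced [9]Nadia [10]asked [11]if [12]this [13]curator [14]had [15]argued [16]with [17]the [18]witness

6

The displaced element is "which journalist" (word 2).
It is linked across 1 clause boundary (Ø).
It functions as the subject of "announced", so the gap sits immediately after word 6 ("believed").
Base order: This manager had believed that which journalist had announced Nadia asked if this curator had argued with the witness.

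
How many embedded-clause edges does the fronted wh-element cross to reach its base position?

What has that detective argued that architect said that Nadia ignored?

"what" is extracted from the object of "ignored".
Boundaries crossed, outermost first: [Ø], [that] — 2 in total.

2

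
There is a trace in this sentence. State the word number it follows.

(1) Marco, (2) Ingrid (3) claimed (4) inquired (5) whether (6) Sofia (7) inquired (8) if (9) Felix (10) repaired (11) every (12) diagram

3

The displaced element is "Marco" (word 1).
It is linked across 1 clause boundary (Ø).
It functions as the subject of "inquired", so the gap sits immediately after word 3 ("claimed").
Base order: Ingrid claimed that Marco inquired whether Sofia inquired if Felix repaired every diagram.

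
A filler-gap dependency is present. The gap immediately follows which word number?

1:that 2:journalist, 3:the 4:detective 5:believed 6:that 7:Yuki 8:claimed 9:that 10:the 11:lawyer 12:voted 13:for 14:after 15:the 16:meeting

The displaced element is "that journalist" (word 2).
It is linked across 2 clause boundaries (that → that).
It functions as the object of the preposition "for" of "voted", so the gap sits immediately after word 13 ("for").
Base order: The detective believed that Yuki claimed that the lawyer voted for that journalist after the meeting.

13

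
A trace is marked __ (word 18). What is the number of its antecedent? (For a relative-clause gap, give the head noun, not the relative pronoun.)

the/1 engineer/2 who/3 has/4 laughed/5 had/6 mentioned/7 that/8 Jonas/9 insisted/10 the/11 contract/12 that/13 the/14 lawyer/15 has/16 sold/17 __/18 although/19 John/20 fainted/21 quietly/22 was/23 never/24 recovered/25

12

The gap at 18 is the object of "sold", inside a relative clause.
The relative pronoun is "that" (word 13); it is bound by the head noun immediately before it.
Its filler is the head noun "contract", at word 12.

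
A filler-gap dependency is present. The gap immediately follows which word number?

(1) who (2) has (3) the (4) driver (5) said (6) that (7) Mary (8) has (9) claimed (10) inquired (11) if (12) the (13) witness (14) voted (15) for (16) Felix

9

The displaced element is "who" (word 1).
It is linked across 2 clause boundaries (that → Ø).
It functions as the subject of "inquired", so the gap sits immediately after word 9 ("claimed").
Base order: The driver has said that Mary has claimed that who inquired if the witness voted for Felix.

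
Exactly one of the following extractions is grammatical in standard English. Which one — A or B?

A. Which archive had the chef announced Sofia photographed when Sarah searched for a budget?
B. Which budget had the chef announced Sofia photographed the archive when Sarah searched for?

A

In B, the wh-phrase is extracted from inside an adjunct island (introduced by "when"), which blocks movement.
In A, the extraction path crosses only that-complement boundaries, which are transparent.
So A is grammatical.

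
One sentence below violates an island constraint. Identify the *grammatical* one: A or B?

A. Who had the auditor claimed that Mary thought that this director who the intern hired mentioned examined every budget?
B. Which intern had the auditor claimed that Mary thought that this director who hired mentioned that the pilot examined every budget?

A

In B, the wh-phrase is extracted from inside a complex-NP island (relative clause) (introduced by "who"), which blocks movement.
In A, the extraction path crosses only that-complement boundaries, which are transparent.
So A is grammatical.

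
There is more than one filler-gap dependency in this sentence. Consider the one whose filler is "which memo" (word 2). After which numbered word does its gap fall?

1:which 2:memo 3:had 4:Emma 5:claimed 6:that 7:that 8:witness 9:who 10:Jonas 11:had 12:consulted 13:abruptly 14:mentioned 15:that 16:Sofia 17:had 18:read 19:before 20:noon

18

The displaced element is "which memo" (word 2).
It is linked across 2 clause boundaries (that → that).
It functions as the direct object of "read", so the gap sits immediately after word 18 ("read").
Base order: Emma had claimed that that witness who Jonas had consulted abruptly mentioned that Sofia had read which memo before noon.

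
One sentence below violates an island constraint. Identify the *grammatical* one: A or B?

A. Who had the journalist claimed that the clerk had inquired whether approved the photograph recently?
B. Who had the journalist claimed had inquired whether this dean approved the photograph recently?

In A, the wh-phrase is extracted from inside a wh-island (introduced by "whether"), which blocks movement.
In B, the extraction path crosses only that-complement boundaries, which are transparent.
So B is grammatical.

B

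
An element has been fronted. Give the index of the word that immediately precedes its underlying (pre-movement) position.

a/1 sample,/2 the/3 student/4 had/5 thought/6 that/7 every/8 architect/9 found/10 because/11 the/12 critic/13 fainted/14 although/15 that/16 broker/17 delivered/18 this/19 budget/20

10

The displaced element is "a sample" (word 2).
It is linked across 1 clause boundary (that).
It functions as the direct object of "found", so the gap sits immediately after word 10 ("found").
Base order: The student had thought that every architect found a sample because the critic fainted although that broker delivered this budget.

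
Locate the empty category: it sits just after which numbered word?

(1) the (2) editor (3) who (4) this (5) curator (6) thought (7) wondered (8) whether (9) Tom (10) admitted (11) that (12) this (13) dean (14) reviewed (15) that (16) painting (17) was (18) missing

The displaced element is "the editor" (word 2).
It is linked across 1 clause boundary (Ø).
It functions as the subject of "wondered", so the gap sits immediately after word 6 ("thought").
Base order: This curator thought that the editor wondered whether Tom admitted that this dean reviewed that painting.

6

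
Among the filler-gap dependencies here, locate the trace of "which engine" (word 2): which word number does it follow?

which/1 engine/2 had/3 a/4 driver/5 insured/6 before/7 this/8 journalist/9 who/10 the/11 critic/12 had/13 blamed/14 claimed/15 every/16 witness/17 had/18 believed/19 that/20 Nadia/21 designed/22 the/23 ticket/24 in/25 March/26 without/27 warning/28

The displaced element is "which engine" (word 2).
It functions as the direct object of "insured", so the gap sits immediately after word 6 ("insured").
Base order: A driver had insured which engine before this journalist who the critic had blamed claimed every witness had believed that Nadia designed the ticket in March without warning.

6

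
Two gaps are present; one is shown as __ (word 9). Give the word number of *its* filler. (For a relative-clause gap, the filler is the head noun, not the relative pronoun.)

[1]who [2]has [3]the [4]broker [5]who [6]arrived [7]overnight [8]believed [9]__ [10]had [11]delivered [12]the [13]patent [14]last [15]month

1

The marked gap is the subject of "delivered".
Its filler is the fronted wh-phrase "who", at word 1.
(The other dependency links word 4 to a gap after word 5.)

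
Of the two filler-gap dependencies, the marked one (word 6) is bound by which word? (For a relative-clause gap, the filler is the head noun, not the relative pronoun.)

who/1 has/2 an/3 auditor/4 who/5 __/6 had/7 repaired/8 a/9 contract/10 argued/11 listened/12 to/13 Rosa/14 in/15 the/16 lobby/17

4

The marked gap is inside the relative clause, the subject of "repaired".
Its filler is the head noun "auditor" (via "who"), at word 4.
(The other dependency links word 1 to a gap after word 11.)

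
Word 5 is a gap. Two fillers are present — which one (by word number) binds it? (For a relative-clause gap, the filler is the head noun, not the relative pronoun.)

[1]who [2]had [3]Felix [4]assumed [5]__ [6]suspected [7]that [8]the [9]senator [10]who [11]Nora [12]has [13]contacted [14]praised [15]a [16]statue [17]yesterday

1

The marked gap is the subject of "suspected".
Its filler is the fronted wh-phrase "who", at word 1.
(The other dependency links word 9 to a gap after word 13.)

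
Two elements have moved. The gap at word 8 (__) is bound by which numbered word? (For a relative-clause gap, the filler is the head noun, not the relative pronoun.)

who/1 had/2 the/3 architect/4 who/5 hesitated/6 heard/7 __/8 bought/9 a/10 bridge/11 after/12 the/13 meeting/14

The marked gap is the subject of "bought".
Its filler is the fronted wh-phrase "who", at word 1.
(The other dependency links word 4 to a gap after word 5.)

1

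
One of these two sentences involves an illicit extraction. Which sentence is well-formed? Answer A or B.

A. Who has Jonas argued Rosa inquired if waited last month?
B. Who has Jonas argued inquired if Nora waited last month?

In A, the wh-phrase is extracted from inside a wh-island (introduced by "if"), which blocks movement.
In B, the extraction path crosses only that-complement boundaries, which are transparent.
So B is grammatical.

B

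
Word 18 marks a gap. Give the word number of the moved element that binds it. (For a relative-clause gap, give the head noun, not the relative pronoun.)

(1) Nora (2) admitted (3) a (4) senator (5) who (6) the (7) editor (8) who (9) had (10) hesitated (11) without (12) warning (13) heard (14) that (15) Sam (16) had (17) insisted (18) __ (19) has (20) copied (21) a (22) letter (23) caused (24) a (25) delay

4

The gap at 18 is the subject of "copied", inside a relative clause.
The relative pronoun is "who" (word 5); it is bound by the head noun immediately before it.
Its filler is the head noun "senator", at word 4.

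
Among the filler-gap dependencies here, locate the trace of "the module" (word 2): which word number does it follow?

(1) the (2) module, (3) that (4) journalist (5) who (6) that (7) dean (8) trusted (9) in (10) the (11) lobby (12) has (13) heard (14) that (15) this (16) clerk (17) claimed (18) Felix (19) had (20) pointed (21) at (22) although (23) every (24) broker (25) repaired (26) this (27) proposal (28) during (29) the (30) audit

The displaced element is "the module" (word 2).
It is linked across 2 clause boundaries (that → Ø).
It functions as the object of the preposition "at" of "pointed", so the gap sits immediately after word 21 ("at").
Base order: That journalist who that dean trusted in the lobby has heard that this clerk claimed Felix had pointed at the module although every broker repaired this proposal during the audit.

21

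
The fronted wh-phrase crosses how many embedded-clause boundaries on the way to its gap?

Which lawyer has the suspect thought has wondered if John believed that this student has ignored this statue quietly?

"which lawyer" is extracted from the subject of "wondered".
Boundaries crossed, outermost first: [Ø] — 1 in total.

1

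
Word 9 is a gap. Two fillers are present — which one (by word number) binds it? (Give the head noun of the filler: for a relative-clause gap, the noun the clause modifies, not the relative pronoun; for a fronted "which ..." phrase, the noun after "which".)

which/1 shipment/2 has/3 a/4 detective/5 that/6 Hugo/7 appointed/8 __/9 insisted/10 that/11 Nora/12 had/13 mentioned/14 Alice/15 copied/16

5

The marked gap is inside the relative clause, the direct object of "appointed".
Its filler is the head noun "detective" (via "that"), at word 5.
(The other dependency links word 2 to a gap after word 16.)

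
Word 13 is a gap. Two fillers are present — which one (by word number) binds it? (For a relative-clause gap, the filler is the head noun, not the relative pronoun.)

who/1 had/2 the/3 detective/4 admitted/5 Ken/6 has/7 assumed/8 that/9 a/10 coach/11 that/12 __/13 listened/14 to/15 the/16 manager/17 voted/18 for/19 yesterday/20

The marked gap is inside the relative clause, the subject of "listened".
Its filler is the head noun "coach" (via "that"), at word 11.
(The other dependency links word 1 to a gap after word 19.)

11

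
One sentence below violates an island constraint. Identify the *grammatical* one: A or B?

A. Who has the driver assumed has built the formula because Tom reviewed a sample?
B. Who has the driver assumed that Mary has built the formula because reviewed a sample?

A

In B, the wh-phrase is extracted from inside an adjunct island (introduced by "because"), which blocks movement.
In A, the extraction path crosses only that-complement boundaries, which are transparent.
So A is grammatical.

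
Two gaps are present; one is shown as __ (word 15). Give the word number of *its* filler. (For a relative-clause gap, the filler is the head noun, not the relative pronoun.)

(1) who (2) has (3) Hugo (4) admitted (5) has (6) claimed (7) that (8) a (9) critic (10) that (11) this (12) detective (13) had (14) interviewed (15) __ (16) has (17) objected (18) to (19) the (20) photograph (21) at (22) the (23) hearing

The marked gap is inside the relative clause, the direct object of "interviewed".
Its filler is the head noun "critic" (via "that"), at word 9.
(The other dependency links word 1 to a gap after word 4.)

9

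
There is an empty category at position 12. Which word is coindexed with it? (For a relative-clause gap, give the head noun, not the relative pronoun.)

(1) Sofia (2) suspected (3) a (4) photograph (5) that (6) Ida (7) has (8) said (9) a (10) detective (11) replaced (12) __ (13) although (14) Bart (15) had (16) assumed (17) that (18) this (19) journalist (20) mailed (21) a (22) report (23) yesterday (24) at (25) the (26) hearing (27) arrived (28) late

4

The gap at 12 is the object of "replaced", inside a relative clause.
The relative pronoun is "that" (word 5); it is bound by the head noun immediately before it.
Its filler is the head noun "photograph", at word 4.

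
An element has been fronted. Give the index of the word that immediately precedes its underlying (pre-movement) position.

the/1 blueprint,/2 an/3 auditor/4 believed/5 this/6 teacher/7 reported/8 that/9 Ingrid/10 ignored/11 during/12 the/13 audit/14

The displaced element is "the blueprint" (word 2).
It is linked across 2 clause boundaries (Ø → that).
It functions as the direct object of "ignored", so the gap sits immediately after word 11 ("ignored").
Base order: An auditor believed this teacher reported that Ingrid ignored the blueprint during the audit.

11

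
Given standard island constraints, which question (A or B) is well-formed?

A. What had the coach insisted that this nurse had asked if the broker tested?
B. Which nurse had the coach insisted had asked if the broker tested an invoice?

B

In A, the wh-phrase is extracted from inside a wh-island (introduced by "if"), which blocks movement.
In B, the extraction path crosses only that-complement boundaries, which are transparent.
So B is grammatical.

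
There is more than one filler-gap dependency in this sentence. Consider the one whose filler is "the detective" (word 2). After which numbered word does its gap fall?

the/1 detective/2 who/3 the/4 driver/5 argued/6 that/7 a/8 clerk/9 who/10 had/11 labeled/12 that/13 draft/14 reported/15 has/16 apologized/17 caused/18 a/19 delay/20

The displaced element is "the detective" (word 2).
It is linked across 2 clause boundaries (that → Ø).
It functions as the subject of "apologized", so the gap sits immediately after word 15 ("reported").
Base order: The driver argued that a clerk who had labeled that draft reported the detective has apologized.

15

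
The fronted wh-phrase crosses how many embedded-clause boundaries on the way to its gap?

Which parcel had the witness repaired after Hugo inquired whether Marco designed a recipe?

0

"which parcel" originates inside the matrix clause — no clause boundary is crossed.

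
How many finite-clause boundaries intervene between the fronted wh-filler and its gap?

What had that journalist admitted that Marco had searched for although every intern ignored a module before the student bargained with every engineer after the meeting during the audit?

1

"what" is extracted from the PP object of "searched".
Boundaries crossed, outermost first: [that] — 1 in total.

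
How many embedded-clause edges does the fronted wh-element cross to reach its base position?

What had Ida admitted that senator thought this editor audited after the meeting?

2

"what" is extracted from the object of "audited".
Boundaries crossed, outermost first: [Ø], [Ø] — 2 in total.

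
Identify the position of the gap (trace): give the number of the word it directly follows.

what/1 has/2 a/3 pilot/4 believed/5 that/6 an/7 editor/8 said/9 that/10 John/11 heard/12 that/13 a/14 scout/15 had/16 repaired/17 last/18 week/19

17

The displaced element is "what" (word 1).
It is linked across 3 clause boundaries (that → that → that).
It functions as the direct object of "repaired", so the gap sits immediately after word 17 ("repaired").
Base order: A pilot has believed that an editor said that John heard that a scout had repaired what last week.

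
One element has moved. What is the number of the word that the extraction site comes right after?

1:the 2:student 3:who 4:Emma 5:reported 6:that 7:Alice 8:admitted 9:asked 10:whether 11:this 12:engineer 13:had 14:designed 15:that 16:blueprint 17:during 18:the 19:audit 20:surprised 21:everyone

8

The displaced element is "the student" (word 2).
It is linked across 2 clause boundaries (that → Ø).
It functions as the subject of "asked", so the gap sits immediately after word 8 ("admitted").
Base order: Emma reported that Alice admitted that the student asked whether this engineer had designed that blueprint during the audit.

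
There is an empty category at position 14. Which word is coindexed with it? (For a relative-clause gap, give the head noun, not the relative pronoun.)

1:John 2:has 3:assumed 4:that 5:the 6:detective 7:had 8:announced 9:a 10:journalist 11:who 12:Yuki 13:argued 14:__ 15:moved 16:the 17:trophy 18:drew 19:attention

10

The gap at 14 is the subject of "moved", inside a relative clause.
The relative pronoun is "who" (word 11); it is bound by the head noun immediately before it.
Its filler is the head noun "journalist", at word 10.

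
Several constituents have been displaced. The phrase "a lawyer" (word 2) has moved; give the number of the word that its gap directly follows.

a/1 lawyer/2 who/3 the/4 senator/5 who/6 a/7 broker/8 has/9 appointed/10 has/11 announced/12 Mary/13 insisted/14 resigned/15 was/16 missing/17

14

The displaced element is "a lawyer" (word 2).
It is linked across 2 clause boundaries (Ø → Ø).
It functions as the subject of "resigned", so the gap sits immediately after word 14 ("insisted").
Base order: The senator who a broker has appointed has announced Mary insisted that a lawyer resigned.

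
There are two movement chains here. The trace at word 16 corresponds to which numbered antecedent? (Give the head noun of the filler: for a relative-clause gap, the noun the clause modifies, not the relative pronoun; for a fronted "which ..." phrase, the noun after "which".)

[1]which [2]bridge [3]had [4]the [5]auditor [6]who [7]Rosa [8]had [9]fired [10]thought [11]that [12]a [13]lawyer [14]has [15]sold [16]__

The marked gap is the direct object of "sold".
Its filler is the fronted wh-phrase "which bridge", at word 2.
(The other dependency links word 5 to a gap after word 9.)

2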